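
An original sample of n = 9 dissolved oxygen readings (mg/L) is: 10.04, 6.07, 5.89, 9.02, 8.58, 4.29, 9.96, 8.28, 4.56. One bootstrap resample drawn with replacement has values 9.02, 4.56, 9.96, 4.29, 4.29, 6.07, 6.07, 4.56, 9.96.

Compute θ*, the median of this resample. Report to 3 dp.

θ* = 6.070

Sorted: 4.29, 4.29, 4.56, 4.56, 6.07, 6.07, 9.02, 9.96, 9.96
Median = middle value = 6.070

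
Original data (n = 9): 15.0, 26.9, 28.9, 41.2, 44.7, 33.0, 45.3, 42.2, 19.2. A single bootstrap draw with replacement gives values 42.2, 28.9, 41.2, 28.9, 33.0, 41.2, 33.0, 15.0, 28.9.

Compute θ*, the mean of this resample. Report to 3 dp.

θ* = 32.478

Mean = (42.2 + 28.9 + 41.2 + 28.9 + 33.0 + 41.2 + 33.0 + 15.0 + 28.9) / 9 = 292.30 / 9 = 32.478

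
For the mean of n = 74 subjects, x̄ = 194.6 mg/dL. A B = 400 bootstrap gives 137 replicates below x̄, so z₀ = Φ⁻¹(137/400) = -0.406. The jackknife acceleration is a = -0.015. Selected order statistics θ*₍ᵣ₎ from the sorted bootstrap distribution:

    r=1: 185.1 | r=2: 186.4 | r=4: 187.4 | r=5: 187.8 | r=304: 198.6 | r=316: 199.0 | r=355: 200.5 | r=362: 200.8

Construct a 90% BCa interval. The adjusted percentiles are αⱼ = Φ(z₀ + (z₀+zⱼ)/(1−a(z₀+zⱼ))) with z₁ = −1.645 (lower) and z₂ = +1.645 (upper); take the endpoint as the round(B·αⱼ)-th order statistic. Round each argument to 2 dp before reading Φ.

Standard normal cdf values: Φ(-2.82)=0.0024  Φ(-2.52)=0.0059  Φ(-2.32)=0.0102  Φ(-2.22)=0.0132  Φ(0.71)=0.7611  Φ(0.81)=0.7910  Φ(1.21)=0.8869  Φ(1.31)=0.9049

(186.4, 199.0)

Lower: z₀ + z₁ = -0.406 + (-1.645) = -2.051; 1 − a(z₀+z₁) = 1 − (-0.015)(-2.051) = 0.9692; argument = -0.406 + (-2.051)/0.9692 = -2.5221 → -2.52.
α₁ = Φ(-2.52) = 0.0059; rank = round(400 × 0.0059) = 2; θ*₍2₎ = 186.4.
Upper: z₀ + z₂ = 1.239; 1 − a(z₀+z₂) = 1.0186; argument = 0.8104 → 0.81; α₂ = 0.7910; rank = 316; θ*₍316₎ = 199.0.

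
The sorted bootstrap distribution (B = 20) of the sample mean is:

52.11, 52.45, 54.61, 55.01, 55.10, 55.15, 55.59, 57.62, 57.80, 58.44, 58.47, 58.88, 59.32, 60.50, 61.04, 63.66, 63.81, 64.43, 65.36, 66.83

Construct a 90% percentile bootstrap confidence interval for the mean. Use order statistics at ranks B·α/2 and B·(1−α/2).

α = 0.10; lower rank = 20 × 0.050 = 1; upper rank = 20 × 0.950 = 19.
The 1st smallest replicate is 52.11; the 19th is 65.36.

(52.11, 65.36)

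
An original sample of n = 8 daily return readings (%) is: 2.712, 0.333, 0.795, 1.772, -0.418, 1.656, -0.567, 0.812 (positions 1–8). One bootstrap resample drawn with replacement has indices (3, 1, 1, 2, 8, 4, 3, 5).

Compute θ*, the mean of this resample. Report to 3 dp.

θ* = 1.189

Resample values: 0.795, 2.712, 2.712, 0.333, 0.812, 1.772, 0.795, -0.418.
Mean = (0.795 + 2.712 + 2.712 + 0.333 + 0.812 + 1.772 + 0.795 + (-0.418)) / 8 = 9.5130 / 8 = 1.189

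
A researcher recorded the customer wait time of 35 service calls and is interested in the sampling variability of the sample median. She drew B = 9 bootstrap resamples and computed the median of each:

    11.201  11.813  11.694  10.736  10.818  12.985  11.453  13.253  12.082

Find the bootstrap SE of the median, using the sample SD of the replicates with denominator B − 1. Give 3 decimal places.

Bootstrap SE is the standard deviation of the 9 replicate medians.
Mean of replicates: (11.201 + 11.813 + 11.694 + 10.736 + 10.818 + 12.985 + 11.453 + 13.253 + 12.082) / 9 = 106.0350 / 9 = 11.7817
Sum of squared deviations: (−0.5807)² + (+0.0313)² + (−0.0877)² + (−1.0457)² + (−0.9637)² + (+1.2033)² + (−0.3287)² + (+1.4713)² + (+0.3003)² = 6.1790
Variance = 6.1790 / 8 = 0.7724
SE* = √0.7724

SE* = 0.879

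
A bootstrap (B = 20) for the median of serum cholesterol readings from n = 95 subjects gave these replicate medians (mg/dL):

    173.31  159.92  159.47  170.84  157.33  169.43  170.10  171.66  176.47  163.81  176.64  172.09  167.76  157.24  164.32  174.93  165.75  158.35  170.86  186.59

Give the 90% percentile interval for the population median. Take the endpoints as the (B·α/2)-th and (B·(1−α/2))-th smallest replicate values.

(157.24, 176.64)

Sorted replicates: 157.24, 157.33, 158.35, 159.47, 159.92, 163.81, 164.32, 165.75, 167.76, 169.43, 170.10, 170.84, 170.86, 171.66, 172.09, 173.31, 174.93, 176.47, 176.64, 186.59
α = 0.10; lower rank = 20 × 0.050 = 1; upper rank = 20 × 0.950 = 19.
The 1st smallest replicate is 157.24; the 19th is 176.64.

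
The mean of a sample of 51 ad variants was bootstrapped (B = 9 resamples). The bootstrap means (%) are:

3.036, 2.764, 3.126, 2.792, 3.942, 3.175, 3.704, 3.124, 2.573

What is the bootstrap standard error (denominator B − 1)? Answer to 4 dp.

Bootstrap SE is the standard deviation of the 9 replicate means.
Mean of replicates: (3.036 + 2.764 + 3.126 + 2.792 + 3.942 + 3.175 + 3.704 + 3.124 + 2.573) / 9 = 28.23600 / 9 = 3.13733
Sum of squared deviations: (−0.10133)² + (−0.37333)² + (−0.01133)² + (−0.34533)² + (+0.80467)² + (+0.03767)² + (+0.56667)² + (−0.01333)² + (−0.56433)² = 1.55770
Variance = 1.55770 / 8 = 0.19471
SE* = √0.19471

SE* = 0.4413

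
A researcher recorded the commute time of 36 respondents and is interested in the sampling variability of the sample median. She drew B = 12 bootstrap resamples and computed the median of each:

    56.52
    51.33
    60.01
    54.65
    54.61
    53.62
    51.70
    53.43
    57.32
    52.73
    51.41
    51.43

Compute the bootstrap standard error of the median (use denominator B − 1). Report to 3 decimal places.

SE* = 2.731

Bootstrap SE is the standard deviation of the 12 replicate medians.
Mean of replicates: (56.52 + 51.33 + 60.01 + 54.65 + 54.61 + 53.62 + 51.70 + 53.43 + 57.32 + 52.73 + 51.41 + 51.43) / 12 = 648.7600 / 12 = 54.0633
Sum of squared deviations: (+2.4567)² + (−2.7333)² + (+5.9467)² + (+0.5867)² + (+0.5467)² + (−0.4433)² + (−2.3633)² + (−0.6333)² + (+3.2567)² + (−1.3333)² + (−2.6533)² + (−2.6333)² = 82.0535
Variance = 82.0535 / 11 = 7.4594
SE* = √7.4594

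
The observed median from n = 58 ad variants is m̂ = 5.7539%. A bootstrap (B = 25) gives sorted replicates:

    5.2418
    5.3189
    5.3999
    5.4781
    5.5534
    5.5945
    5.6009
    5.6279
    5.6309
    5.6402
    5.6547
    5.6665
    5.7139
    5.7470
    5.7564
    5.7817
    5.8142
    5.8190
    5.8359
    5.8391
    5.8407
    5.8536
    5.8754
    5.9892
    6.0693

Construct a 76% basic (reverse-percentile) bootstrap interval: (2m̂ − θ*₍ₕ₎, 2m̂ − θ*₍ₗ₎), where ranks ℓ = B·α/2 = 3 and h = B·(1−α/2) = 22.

Percentile endpoints at ranks 3 and 22: θ*₍3₎ = 5.3999, θ*₍22₎ = 5.8536.
Basic interval reflects these around m̂:
  lower = 2 × 5.7539 − 5.8536 = 5.6542
  upper = 2 × 5.7539 − 5.3999 = 6.1079

(5.6542, 6.1079)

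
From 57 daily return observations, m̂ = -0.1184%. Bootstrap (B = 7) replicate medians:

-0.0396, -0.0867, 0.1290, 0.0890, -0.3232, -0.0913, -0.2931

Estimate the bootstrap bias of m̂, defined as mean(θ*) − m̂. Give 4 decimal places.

mean(θ*) = ((-0.0396) + (-0.0867) + 0.1290 + 0.0890 + (-0.3232) + (-0.0913) + (-0.2931)) / 7 = -0.08799
bias = -0.08799 − -0.1184

bias = +0.0304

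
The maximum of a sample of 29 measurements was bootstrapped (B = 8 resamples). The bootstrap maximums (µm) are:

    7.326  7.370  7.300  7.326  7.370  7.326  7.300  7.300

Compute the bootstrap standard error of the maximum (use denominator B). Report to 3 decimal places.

SE* = 0.027

Bootstrap SE is the standard deviation of the 8 replicate maximums.
Mean of replicates: (7.326 + 7.370 + 7.300 + 7.326 + 7.370 + 7.326 + 7.300 + 7.300) / 8 = 58.61800 / 8 = 7.32725
Sum of squared deviations: (−0.00125)² + (+0.04275)² + (−0.02725)² + (−0.00125)² + (+0.04275)² + (−0.00125)² + (−0.02725)² + (−0.02725)² = 0.00589
Variance = 0.00589 / 8 = 0.00074
SE* = √0.00074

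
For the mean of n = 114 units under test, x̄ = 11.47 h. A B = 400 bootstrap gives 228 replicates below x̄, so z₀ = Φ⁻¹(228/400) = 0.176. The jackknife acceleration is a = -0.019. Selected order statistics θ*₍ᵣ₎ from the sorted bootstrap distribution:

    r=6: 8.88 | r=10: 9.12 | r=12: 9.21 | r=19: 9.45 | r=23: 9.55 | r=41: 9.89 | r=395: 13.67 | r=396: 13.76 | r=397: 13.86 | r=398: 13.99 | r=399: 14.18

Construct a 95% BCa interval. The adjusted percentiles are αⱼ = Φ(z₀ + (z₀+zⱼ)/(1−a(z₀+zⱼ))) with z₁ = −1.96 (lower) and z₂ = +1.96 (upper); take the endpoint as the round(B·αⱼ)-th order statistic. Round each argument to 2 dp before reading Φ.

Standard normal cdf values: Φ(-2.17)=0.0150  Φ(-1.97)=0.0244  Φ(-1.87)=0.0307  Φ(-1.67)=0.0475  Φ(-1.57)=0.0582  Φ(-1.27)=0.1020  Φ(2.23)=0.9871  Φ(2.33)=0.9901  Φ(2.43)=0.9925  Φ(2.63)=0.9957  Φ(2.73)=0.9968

Lower: z₀ + z₁ = 0.176 + (-1.960) = -1.784; 1 − a(z₀+z₁) = 1 − (-0.019)(-1.784) = 0.9661; argument = 0.176 + (-1.784)/0.9661 = -1.6706 → -1.67.
α₁ = Φ(-1.67) = 0.0475; rank = round(400 × 0.0475) = 19; θ*₍19₎ = 9.45.
Upper: z₀ + z₂ = 2.136; 1 − a(z₀+z₂) = 1.0406; argument = 2.2287 → 2.23; α₂ = 0.9871; rank = 395; θ*₍395₎ = 13.67.

(9.45, 13.67)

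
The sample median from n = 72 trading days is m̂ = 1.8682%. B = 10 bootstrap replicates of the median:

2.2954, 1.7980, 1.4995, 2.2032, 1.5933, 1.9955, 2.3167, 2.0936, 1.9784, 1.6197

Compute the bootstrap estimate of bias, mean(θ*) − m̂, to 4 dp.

mean(θ*) = (2.2954 + 1.7980 + 1.4995 + 2.2032 + 1.5933 + 1.9955 + 2.3167 + 2.0936 + 1.9784 + 1.6197) / 10 = 1.93933
bias = 1.93933 − 1.8682

bias = +0.0711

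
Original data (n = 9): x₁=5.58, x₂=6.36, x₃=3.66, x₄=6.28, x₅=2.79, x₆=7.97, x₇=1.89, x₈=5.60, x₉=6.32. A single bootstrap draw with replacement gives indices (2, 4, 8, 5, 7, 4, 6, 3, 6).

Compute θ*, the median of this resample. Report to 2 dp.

Resample values: 6.36, 6.28, 5.60, 2.79, 1.89, 6.28, 7.97, 3.66, 7.97.
Sorted: 1.89, 2.79, 3.66, 5.60, 6.28, 6.28, 6.36, 7.97, 7.97
Median = middle value = 6.28

θ* = 6.28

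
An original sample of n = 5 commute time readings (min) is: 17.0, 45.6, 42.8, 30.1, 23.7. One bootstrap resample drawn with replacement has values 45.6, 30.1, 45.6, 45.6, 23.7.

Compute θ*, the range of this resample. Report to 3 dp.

θ* = 21.900

Range = 45.6 − 23.7 = 21.900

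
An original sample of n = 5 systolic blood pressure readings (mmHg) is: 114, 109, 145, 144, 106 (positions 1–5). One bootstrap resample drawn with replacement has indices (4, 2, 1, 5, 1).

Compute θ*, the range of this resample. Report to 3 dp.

Resample values: 144, 109, 114, 106, 114.
Range = 144 − 106 = 38.000

θ* = 38.000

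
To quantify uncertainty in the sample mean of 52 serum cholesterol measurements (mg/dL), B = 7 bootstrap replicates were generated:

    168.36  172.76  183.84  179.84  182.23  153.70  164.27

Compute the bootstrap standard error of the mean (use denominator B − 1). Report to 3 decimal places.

SE* = 10.914

Bootstrap SE is the standard deviation of the 7 replicate means.
Mean of replicates: (168.36 + 172.76 + 183.84 + 179.84 + 182.23 + 153.70 + 164.27) / 7 = 1205.0000 / 7 = 172.1429
Sum of squared deviations: (−3.7829)² + (+0.6171)² + (+11.6971)² + (+7.6971)² + (+10.0871)² + (−18.4429)² + (−7.8729)² = 714.6313
Variance = 714.6313 / 6 = 119.1052
SE* = √119.1052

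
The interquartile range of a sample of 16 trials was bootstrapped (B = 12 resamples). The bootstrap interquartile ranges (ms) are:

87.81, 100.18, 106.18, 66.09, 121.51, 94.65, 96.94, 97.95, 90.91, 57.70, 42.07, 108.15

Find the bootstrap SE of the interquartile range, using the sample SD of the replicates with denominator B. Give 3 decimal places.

Bootstrap SE is the standard deviation of the 12 replicate interquartile ranges.
Mean of replicates: (87.81 + 100.18 + 106.18 + 66.09 + 121.51 + 94.65 + 96.94 + 97.95 + 90.91 + 57.70 + 42.07 + 108.15) / 12 = 1070.1400 / 12 = 89.1783
Sum of squared deviations: (−1.3683)² + (+11.0017)² + (+17.0017)² + (−23.0883)² + (+32.3317)² + (+5.4717)² + (+7.7617)² + (+8.7717)² + (+1.7317)² + (−31.4783)² + (−47.1083)² + (+18.9717)² = 5730.5016
Variance = 5730.5016 / 12 = 477.5418
SE* = √477.5418

SE* = 21.853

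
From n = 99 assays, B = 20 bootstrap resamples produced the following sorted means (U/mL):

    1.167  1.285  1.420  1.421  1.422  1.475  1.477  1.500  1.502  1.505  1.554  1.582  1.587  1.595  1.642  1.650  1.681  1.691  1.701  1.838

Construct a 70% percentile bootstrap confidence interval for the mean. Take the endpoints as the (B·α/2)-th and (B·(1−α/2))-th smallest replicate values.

(1.420, 1.681)

α = 0.30; lower rank = 20 × 0.150 = 3; upper rank = 20 × 0.850 = 17.
The 3rd smallest replicate is 1.420; the 17th is 1.681.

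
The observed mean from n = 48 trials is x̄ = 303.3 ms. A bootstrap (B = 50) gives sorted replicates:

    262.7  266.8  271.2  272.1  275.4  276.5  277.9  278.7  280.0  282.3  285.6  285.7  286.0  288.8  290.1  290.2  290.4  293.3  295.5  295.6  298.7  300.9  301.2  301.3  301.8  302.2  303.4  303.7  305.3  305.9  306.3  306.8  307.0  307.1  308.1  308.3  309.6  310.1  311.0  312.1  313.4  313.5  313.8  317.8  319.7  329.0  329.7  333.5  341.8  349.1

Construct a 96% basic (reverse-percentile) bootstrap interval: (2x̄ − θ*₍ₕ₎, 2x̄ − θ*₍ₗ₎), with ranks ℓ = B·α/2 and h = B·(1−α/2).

(264.8, 343.9)

Percentile endpoints at ranks 1 and 49: θ*₍1₎ = 262.7, θ*₍49₎ = 341.8.
Basic interval reflects these around x̄:
  lower = 2 × 303.3 − 341.8 = 264.8
  upper = 2 × 303.3 − 262.7 = 343.9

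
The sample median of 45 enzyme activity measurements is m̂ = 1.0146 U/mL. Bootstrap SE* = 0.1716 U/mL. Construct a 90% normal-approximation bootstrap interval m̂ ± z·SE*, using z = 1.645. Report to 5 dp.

(0.73232, 1.29688)

Margin = 1.645 × 0.1716 = 0.282282
Interval: 1.0146 ± 0.282282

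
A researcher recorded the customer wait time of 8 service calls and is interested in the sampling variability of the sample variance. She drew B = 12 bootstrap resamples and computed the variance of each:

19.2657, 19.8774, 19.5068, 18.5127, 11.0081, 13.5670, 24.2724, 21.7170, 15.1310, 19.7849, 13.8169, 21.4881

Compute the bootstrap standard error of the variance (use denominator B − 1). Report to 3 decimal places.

SE* = 3.933

Bootstrap SE is the standard deviation of the 12 replicate variances.
Mean of replicates: (19.2657 + 19.8774 + 19.5068 + 18.5127 + 11.0081 + 13.5670 + 24.2724 + 21.7170 + 15.1310 + 19.7849 + 13.8169 + 21.4881) / 12 = 217.94800 / 12 = 18.16233
Sum of squared deviations: (+1.10337)² + (+1.71507)² + (+1.34447)² + (+0.35037)² + (−7.15423)² + (−4.59533)² + (+6.11007)² + (+3.55467)² + (−3.03133)² + (+1.62257)² + (−4.34543)² + (+3.32577)² = 170.12315
Variance = 170.12315 / 11 = 15.46574
SE* = √15.46574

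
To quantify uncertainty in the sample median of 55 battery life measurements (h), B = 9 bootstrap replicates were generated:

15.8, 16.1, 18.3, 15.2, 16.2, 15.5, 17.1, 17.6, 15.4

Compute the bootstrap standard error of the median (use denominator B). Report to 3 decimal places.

Bootstrap SE is the standard deviation of the 9 replicate medians.
Mean of replicates: (15.8 + 16.1 + 18.3 + 15.2 + 16.2 + 15.5 + 17.1 + 17.6 + 15.4) / 9 = 147.2000 / 9 = 16.3556
Sum of squared deviations: (−0.5556)² + (−0.2556)² + (+1.9444)² + (−1.1556)² + (−0.1556)² + (−0.8556)² + (+0.7444)² + (+1.2444)² + (−0.9556)² = 9.2622
Variance = 9.2622 / 9 = 1.0291
SE* = √1.0291

SE* = 1.014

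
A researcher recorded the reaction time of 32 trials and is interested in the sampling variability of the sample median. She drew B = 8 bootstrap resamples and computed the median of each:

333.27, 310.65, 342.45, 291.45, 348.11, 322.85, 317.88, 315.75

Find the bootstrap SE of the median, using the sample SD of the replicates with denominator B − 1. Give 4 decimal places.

SE* = 18.2862

Bootstrap SE is the standard deviation of the 8 replicate medians.
Mean of replicates: (333.27 + 310.65 + 342.45 + 291.45 + 348.11 + 322.85 + 317.88 + 315.75) / 8 = 2582.41000 / 8 = 322.80125
Sum of squared deviations: (+10.46875)² + (−12.15125)² + (+19.64875)² + (−31.35125)² + (+25.30875)² + (+0.04875)² + (−4.92125)² + (−7.05125)² = 2340.69589
Variance = 2340.69589 / 7 = 334.38513
SE* = √334.38513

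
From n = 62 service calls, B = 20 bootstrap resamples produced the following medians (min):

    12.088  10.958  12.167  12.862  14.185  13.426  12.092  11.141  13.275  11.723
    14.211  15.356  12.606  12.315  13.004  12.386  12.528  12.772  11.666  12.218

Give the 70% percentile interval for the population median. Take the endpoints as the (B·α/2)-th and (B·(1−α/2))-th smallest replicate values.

(11.666, 13.426)

Sorted replicates: 10.958, 11.141, 11.666, 11.723, 12.088, 12.092, 12.167, 12.218, 12.315, 12.386, 12.528, 12.606, 12.772, 12.862, 13.004, 13.275, 13.426, 14.185, 14.211, 15.356
α = 0.30; lower rank = 20 × 0.150 = 3; upper rank = 20 × 0.850 = 17.
The 3rd smallest replicate is 11.666; the 17th is 13.426.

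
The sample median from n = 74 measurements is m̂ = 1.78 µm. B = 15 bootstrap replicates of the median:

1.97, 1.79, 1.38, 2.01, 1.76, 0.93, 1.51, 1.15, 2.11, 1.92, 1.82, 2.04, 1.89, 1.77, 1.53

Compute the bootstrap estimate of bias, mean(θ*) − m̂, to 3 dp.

mean(θ*) = (1.97 + 1.79 + 1.38 + 2.01 + 1.76 + 0.93 + 1.51 + 1.15 + 2.11 + 1.92 + 1.82 + 2.04 + 1.89 + 1.77 + 1.53) / 15 = 1.7053
bias = 1.7053 − 1.78

bias = −0.075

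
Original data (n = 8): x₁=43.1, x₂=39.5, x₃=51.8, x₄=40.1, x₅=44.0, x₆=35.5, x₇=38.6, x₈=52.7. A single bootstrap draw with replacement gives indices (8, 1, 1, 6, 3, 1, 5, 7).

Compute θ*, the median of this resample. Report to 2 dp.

θ* = 43.10

Resample values: 52.7, 43.1, 43.1, 35.5, 51.8, 43.1, 44.0, 38.6.
Sorted: 35.5, 38.6, 43.1, 43.1, 43.1, 44.0, 51.8, 52.7
Median = average of the two middle values = 43.10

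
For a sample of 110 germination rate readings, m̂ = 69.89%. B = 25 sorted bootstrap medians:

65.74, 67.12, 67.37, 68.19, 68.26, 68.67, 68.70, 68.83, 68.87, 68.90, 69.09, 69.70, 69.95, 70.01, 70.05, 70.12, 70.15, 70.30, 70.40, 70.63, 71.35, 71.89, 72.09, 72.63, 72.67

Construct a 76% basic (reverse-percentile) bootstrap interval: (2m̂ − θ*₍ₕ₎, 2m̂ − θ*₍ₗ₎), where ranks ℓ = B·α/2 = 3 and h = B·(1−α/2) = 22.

Percentile endpoints at ranks 3 and 22: θ*₍3₎ = 67.37, θ*₍22₎ = 71.89.
Basic interval reflects these around m̂:
  lower = 2 × 69.89 − 71.89 = 67.89
  upper = 2 × 69.89 − 67.37 = 72.41

(67.89, 72.41)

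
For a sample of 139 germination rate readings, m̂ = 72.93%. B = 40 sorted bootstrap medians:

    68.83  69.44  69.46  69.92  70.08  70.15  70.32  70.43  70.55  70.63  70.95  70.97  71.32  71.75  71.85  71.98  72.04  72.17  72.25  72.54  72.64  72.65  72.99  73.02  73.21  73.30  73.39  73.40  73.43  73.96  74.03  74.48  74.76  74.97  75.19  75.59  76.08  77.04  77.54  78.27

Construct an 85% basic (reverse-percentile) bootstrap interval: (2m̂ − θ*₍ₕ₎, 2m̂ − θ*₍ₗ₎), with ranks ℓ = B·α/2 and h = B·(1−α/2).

(69.78, 76.40)

Percentile endpoints at ranks 3 and 37: θ*₍3₎ = 69.46, θ*₍37₎ = 76.08.
Basic interval reflects these around m̂:
  lower = 2 × 72.93 − 76.08 = 69.78
  upper = 2 × 72.93 − 69.46 = 76.40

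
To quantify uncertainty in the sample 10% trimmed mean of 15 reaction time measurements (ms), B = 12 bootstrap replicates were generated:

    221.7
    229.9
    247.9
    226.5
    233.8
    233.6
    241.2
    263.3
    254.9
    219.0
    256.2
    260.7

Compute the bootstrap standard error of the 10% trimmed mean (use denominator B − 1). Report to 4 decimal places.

Bootstrap SE is the standard deviation of the 12 replicate 10% trimmed means.
Mean of replicates: (221.7 + 229.9 + 247.9 + 226.5 + 233.8 + 233.6 + 241.2 + 263.3 + 254.9 + 219.0 + 256.2 + 260.7) / 12 = 2888.70000 / 12 = 240.72500
Sum of squared deviations: (−19.02500)² + (−10.82500)² + (+7.17500)² + (−14.22500)² + (−6.92500)² + (−7.12500)² + (+0.47500)² + (+22.57500)² + (+14.17500)² + (−21.72500)² + (+15.47500)² + (+19.97500)² = 2652.92250
Variance = 2652.92250 / 11 = 241.17477
SE* = √241.17477

SE* = 15.5298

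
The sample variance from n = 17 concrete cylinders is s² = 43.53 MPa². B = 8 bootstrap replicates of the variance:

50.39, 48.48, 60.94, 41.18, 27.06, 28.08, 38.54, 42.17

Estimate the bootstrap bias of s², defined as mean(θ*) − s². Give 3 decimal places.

bias = −1.425

mean(θ*) = (50.39 + 48.48 + 60.94 + 41.18 + 27.06 + 28.08 + 38.54 + 42.17) / 8 = 42.1050
bias = 42.1050 − 43.53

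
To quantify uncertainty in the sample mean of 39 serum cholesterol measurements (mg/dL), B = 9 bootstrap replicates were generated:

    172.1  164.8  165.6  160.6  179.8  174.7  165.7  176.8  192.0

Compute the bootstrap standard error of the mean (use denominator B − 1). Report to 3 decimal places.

Bootstrap SE is the standard deviation of the 9 replicate means.
Mean of replicates: (172.1 + 164.8 + 165.6 + 160.6 + 179.8 + 174.7 + 165.7 + 176.8 + 192.0) / 9 = 1552.1000 / 9 = 172.4556
Sum of squared deviations: (−0.3556)² + (−7.6556)² + (−6.8556)² + (−11.8556)² + (+7.3444)² + (+2.2444)² + (−6.7556)² + (+4.3444)² + (+19.5444)² = 751.7622
Variance = 751.7622 / 8 = 93.9703
SE* = √93.9703

SE* = 9.694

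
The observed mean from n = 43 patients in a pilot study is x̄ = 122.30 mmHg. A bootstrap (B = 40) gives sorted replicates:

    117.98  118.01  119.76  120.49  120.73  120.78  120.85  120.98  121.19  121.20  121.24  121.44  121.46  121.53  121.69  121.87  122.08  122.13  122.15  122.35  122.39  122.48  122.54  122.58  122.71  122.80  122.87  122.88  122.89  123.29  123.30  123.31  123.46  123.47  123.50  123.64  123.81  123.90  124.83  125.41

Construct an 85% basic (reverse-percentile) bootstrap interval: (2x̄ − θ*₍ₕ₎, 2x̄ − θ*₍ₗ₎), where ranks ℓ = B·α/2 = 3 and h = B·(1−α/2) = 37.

(120.79, 124.84)

Percentile endpoints at ranks 3 and 37: θ*₍3₎ = 119.76, θ*₍37₎ = 123.81.
Basic interval reflects these around x̄:
  lower = 2 × 122.30 − 123.81 = 120.79
  upper = 2 × 122.30 − 119.76 = 124.84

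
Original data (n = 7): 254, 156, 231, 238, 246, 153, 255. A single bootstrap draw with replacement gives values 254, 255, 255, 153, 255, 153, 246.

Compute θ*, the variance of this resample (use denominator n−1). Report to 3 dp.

Mean = 224.4286; sum of squared deviations = 14347.7143
s² = 14347.7143 / 6 = 2391.2857

θ* = 2391.286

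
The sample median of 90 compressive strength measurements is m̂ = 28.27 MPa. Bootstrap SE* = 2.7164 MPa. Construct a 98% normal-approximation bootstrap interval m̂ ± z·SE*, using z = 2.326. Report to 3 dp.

(21.952, 34.588)

Margin = 2.326 × 2.7164 = 6.3183
Interval: 28.27 ± 6.3183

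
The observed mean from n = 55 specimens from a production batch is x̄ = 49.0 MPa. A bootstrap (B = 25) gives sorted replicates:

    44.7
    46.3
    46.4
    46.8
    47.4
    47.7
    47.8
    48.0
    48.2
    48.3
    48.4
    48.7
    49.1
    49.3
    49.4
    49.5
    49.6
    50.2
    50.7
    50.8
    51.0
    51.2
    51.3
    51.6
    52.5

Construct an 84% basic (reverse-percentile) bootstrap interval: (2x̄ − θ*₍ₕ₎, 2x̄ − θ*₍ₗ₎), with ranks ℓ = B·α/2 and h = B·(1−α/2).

(46.7, 51.7)

Percentile endpoints at ranks 2 and 23: θ*₍2₎ = 46.3, θ*₍23₎ = 51.3.
Basic interval reflects these around x̄:
  lower = 2 × 49.0 − 51.3 = 46.7
  upper = 2 × 49.0 − 46.3 = 51.7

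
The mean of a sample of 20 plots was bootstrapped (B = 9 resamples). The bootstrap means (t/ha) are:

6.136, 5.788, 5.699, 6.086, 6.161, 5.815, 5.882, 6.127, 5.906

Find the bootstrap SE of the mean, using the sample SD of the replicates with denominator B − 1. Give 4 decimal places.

SE* = 0.1742

Bootstrap SE is the standard deviation of the 9 replicate means.
Mean of replicates: (6.136 + 5.788 + 5.699 + 6.086 + 6.161 + 5.815 + 5.882 + 6.127 + 5.906) / 9 = 53.60000 / 9 = 5.95556
Sum of squared deviations: (+0.18044)² + (−0.16756)² + (−0.25656)² + (+0.13044)² + (+0.20544)² + (−0.14056)² + (−0.07356)² + (+0.17144)² + (−0.04956)² = 0.24269
Variance = 0.24269 / 8 = 0.03034
SE* = √0.03034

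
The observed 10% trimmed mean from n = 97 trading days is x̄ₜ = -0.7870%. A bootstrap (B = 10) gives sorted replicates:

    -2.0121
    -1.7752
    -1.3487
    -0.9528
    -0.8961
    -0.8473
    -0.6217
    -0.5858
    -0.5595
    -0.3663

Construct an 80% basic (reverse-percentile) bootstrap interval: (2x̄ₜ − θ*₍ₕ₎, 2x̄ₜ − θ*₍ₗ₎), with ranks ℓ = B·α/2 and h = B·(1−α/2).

Percentile endpoints at ranks 1 and 9: θ*₍1₎ = -2.0121, θ*₍9₎ = -0.5595.
Basic interval reflects these around x̄ₜ:
  lower = 2 × -0.7870 − -0.5595 = -1.0145
  upper = 2 × -0.7870 − -2.0121 = 0.4381

(-1.0145, 0.4381)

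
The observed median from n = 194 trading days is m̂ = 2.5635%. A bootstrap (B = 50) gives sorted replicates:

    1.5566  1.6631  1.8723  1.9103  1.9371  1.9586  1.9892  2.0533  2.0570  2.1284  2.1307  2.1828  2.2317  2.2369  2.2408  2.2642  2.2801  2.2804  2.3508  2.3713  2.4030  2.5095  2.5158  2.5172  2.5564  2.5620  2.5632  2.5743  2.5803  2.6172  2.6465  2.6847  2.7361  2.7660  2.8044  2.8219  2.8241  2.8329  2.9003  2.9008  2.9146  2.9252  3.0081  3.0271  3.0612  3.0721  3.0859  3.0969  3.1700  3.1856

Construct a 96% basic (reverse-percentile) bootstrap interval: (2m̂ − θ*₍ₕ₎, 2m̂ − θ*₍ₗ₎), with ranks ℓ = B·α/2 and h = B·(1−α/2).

(1.9570, 3.5704)

Percentile endpoints at ranks 1 and 49: θ*₍1₎ = 1.5566, θ*₍49₎ = 3.1700.
Basic interval reflects these around m̂:
  lower = 2 × 2.5635 − 3.1700 = 1.9570
  upper = 2 × 2.5635 − 1.5566 = 3.5704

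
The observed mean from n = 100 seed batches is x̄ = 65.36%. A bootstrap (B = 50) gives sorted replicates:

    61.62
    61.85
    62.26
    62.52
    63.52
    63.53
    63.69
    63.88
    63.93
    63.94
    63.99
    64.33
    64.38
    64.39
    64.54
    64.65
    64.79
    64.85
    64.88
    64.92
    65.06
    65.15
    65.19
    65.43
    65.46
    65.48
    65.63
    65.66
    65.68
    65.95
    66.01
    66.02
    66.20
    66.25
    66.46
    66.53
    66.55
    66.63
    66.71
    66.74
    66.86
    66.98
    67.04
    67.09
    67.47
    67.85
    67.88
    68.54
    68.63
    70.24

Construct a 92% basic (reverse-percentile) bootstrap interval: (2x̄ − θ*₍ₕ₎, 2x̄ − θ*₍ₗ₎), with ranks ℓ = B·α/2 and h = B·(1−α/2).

Percentile endpoints at ranks 2 and 48: θ*₍2₎ = 61.85, θ*₍48₎ = 68.54.
Basic interval reflects these around x̄:
  lower = 2 × 65.36 − 68.54 = 62.18
  upper = 2 × 65.36 − 61.85 = 68.87

(62.18, 68.87)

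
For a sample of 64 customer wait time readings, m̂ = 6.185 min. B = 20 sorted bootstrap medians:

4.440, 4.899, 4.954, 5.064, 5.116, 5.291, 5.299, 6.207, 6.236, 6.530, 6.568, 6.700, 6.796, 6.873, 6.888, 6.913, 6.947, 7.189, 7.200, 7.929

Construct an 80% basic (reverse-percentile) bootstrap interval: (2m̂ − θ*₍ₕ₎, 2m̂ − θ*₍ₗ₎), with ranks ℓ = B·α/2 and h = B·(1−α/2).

Percentile endpoints at ranks 2 and 18: θ*₍2₎ = 4.899, θ*₍18₎ = 7.189.
Basic interval reflects these around m̂:
  lower = 2 × 6.185 − 7.189 = 5.181
  upper = 2 × 6.185 − 4.899 = 7.471

(5.181, 7.471)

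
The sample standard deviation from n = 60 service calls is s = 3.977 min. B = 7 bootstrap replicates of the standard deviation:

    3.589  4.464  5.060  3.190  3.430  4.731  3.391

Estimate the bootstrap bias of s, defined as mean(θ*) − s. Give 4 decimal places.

mean(θ*) = (3.589 + 4.464 + 5.060 + 3.190 + 3.430 + 4.731 + 3.391) / 7 = 3.97929
bias = 3.97929 − 3.977

bias = +0.0023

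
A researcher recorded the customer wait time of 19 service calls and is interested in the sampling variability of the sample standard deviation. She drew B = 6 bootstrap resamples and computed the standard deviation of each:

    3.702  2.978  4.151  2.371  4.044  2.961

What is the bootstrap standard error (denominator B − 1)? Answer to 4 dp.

SE* = 0.7062

Bootstrap SE is the standard deviation of the 6 replicate standard deviations.
Mean of replicates: (3.702 + 2.978 + 4.151 + 2.371 + 4.044 + 2.961) / 6 = 20.20700 / 6 = 3.36783
Sum of squared deviations: (+0.33417)² + (−0.38983)² + (+0.78317)² + (−0.99683)² + (+0.67617)² + (−0.40683)² = 2.49338
Variance = 2.49338 / 5 = 0.49868
SE* = √0.49868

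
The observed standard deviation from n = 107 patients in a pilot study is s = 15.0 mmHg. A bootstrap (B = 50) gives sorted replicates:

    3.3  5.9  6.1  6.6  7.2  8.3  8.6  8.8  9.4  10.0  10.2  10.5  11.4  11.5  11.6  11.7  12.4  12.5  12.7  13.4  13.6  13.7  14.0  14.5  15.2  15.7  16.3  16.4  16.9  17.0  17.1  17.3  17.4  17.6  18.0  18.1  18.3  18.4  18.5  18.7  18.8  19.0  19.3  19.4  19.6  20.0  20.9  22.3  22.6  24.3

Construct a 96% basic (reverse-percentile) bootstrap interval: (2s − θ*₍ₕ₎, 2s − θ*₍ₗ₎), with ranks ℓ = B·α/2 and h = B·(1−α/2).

Percentile endpoints at ranks 1 and 49: θ*₍1₎ = 3.3, θ*₍49₎ = 22.6.
Basic interval reflects these around s:
  lower = 2 × 15.0 − 22.6 = 7.4
  upper = 2 × 15.0 − 3.3 = 26.7

(7.4, 26.7)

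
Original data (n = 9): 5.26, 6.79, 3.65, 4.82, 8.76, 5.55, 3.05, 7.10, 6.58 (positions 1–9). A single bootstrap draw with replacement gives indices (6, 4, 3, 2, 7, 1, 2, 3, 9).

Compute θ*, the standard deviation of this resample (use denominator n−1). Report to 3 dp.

Resample values: 5.55, 4.82, 3.65, 6.79, 3.05, 5.26, 6.79, 3.65, 6.58.
Mean = 5.1267; sum of squared deviations = 16.6102
s² = 16.6102 / 8 = 2.0763
s = √2.0763 = 1.441

θ* = 1.441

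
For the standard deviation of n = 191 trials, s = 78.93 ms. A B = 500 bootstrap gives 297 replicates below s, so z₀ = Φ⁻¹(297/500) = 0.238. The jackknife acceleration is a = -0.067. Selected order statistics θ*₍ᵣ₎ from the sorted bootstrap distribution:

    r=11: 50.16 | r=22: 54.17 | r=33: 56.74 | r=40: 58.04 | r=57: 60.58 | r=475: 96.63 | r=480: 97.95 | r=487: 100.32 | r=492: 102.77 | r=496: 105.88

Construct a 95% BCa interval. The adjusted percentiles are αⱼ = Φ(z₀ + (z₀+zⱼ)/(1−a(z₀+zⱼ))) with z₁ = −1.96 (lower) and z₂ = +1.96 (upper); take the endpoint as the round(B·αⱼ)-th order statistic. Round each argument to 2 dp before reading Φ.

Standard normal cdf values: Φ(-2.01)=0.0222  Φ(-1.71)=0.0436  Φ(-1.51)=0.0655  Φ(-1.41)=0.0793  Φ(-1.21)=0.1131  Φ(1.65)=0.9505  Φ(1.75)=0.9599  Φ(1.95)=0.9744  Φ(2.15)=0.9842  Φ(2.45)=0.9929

Lower: z₀ + z₁ = 0.238 + (-1.960) = -1.722; 1 − a(z₀+z₁) = 1 − (-0.067)(-1.722) = 0.8846; argument = 0.238 + (-1.722)/0.8846 = -1.7086 → -1.71.
α₁ = Φ(-1.71) = 0.0436; rank = round(500 × 0.0436) = 22; θ*₍22₎ = 54.17.
Upper: z₀ + z₂ = 2.198; 1 − a(z₀+z₂) = 1.1473; argument = 2.1539 → 2.15; α₂ = 0.9842; rank = 492; θ*₍492₎ = 102.77.

(54.17, 102.77)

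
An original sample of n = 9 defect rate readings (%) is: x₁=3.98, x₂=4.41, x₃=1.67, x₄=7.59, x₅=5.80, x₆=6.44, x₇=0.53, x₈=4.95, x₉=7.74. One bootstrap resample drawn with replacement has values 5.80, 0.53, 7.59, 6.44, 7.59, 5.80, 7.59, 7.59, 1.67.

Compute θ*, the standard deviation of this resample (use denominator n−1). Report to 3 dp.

Mean = 5.6222; sum of squared deviations = 57.7714
s² = 57.7714 / 8 = 7.2214
s = √7.2214 = 2.687

θ* = 2.687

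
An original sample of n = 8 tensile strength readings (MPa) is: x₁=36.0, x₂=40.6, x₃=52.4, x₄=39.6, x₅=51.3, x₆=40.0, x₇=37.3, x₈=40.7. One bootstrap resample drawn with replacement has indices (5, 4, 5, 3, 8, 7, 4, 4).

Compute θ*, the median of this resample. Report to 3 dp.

Resample values: 51.3, 39.6, 51.3, 52.4, 40.7, 37.3, 39.6, 39.6.
Sorted: 37.3, 39.6, 39.6, 39.6, 40.7, 51.3, 51.3, 52.4
Median = average of the two middle values = 40.150

θ* = 40.150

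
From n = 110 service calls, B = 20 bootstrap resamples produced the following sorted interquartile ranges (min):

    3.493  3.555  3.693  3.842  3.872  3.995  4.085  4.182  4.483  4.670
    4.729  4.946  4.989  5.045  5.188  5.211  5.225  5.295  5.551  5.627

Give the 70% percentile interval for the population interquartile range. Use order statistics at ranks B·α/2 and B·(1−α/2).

(3.693, 5.225)

α = 0.30; lower rank = 20 × 0.150 = 3; upper rank = 20 × 0.850 = 17.
The 3rd smallest replicate is 3.693; the 17th is 5.225.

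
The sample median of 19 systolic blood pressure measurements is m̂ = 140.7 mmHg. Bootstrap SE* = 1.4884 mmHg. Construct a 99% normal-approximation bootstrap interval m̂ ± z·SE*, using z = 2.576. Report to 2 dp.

(136.87, 144.53)

Margin = 2.576 × 1.4884 = 3.834
Interval: 140.7 ± 3.834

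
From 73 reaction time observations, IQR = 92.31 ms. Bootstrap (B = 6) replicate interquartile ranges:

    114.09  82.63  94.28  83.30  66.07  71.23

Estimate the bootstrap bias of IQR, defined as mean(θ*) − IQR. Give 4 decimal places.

bias = −7.0433

mean(θ*) = (114.09 + 82.63 + 94.28 + 83.30 + 66.07 + 71.23) / 6 = 85.26667
bias = 85.26667 − 92.31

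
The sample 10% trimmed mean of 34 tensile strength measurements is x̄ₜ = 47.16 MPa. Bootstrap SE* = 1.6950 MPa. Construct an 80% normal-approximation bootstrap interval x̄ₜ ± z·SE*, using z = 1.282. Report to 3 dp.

Margin = 1.282 × 1.6950 = 2.1730
Interval: 47.16 ± 2.1730

(44.987, 49.333)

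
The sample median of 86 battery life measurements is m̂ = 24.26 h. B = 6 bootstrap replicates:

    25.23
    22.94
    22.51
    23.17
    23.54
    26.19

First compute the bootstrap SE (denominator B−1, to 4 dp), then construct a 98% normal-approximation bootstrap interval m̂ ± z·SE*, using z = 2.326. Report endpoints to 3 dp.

Mean of replicates = 23.9300; sum of squared deviations = 10.5238; SE* = √(10.5238/5) = 1.4508
Margin = 2.326 × 1.4508 = 3.3746
Interval: 24.26 ± 3.3746

(20.885, 27.635)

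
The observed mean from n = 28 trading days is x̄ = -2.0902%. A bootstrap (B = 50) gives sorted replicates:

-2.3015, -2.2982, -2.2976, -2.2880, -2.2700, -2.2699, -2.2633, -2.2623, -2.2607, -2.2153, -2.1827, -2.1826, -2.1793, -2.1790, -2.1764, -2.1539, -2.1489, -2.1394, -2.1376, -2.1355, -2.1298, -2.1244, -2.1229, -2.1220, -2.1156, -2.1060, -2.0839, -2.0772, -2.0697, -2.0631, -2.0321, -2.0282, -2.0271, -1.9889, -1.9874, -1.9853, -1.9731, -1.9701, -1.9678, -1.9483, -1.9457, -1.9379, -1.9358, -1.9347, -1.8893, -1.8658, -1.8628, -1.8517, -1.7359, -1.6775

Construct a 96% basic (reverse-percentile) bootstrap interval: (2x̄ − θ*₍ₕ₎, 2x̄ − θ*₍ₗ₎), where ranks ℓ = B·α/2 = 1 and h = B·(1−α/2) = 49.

(-2.4445, -1.8789)

Percentile endpoints at ranks 1 and 49: θ*₍1₎ = -2.3015, θ*₍49₎ = -1.7359.
Basic interval reflects these around x̄:
  lower = 2 × -2.0902 − -1.7359 = -2.4445
  upper = 2 × -2.0902 − -2.3015 = -1.8789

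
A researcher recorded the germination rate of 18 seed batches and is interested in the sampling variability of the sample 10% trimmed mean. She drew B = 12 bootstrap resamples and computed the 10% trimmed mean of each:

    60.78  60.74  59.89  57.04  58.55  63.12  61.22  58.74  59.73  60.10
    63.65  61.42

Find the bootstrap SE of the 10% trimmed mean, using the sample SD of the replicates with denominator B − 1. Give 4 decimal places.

SE* = 1.8635

Bootstrap SE is the standard deviation of the 12 replicate 10% trimmed means.
Mean of replicates: (60.78 + 60.74 + 59.89 + 57.04 + 58.55 + 63.12 + 61.22 + 58.74 + 59.73 + 60.10 + 63.65 + 61.42) / 12 = 724.98000 / 12 = 60.41500
Sum of squared deviations: (+0.36500)² + (+0.32500)² + (−0.52500)² + (−3.37500)² + (−1.86500)² + (+2.70500)² + (+0.80500)² + (−1.67500)² + (−0.68500)² + (−0.31500)² + (+3.23500)² + (+1.00500)² = 38.19770
Variance = 38.19770 / 11 = 3.47252
SE* = √3.47252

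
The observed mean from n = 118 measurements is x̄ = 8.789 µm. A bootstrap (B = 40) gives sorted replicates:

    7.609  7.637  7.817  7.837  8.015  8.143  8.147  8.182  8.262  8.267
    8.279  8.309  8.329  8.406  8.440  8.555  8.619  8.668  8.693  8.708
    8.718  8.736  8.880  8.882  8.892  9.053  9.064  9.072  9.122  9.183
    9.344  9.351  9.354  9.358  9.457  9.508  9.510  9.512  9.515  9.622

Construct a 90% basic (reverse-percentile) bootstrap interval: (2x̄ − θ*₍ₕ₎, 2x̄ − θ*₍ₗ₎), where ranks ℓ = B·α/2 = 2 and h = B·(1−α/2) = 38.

(8.066, 9.941)

Percentile endpoints at ranks 2 and 38: θ*₍2₎ = 7.637, θ*₍38₎ = 9.512.
Basic interval reflects these around x̄:
  lower = 2 × 8.789 − 9.512 = 8.066
  upper = 2 × 8.789 − 7.637 = 9.941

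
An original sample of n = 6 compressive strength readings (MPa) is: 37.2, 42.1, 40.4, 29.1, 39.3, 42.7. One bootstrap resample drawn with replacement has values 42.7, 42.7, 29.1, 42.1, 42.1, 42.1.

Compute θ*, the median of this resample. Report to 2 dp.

θ* = 42.10

Sorted: 29.1, 42.1, 42.1, 42.1, 42.7, 42.7
Median = average of the two middle values = 42.10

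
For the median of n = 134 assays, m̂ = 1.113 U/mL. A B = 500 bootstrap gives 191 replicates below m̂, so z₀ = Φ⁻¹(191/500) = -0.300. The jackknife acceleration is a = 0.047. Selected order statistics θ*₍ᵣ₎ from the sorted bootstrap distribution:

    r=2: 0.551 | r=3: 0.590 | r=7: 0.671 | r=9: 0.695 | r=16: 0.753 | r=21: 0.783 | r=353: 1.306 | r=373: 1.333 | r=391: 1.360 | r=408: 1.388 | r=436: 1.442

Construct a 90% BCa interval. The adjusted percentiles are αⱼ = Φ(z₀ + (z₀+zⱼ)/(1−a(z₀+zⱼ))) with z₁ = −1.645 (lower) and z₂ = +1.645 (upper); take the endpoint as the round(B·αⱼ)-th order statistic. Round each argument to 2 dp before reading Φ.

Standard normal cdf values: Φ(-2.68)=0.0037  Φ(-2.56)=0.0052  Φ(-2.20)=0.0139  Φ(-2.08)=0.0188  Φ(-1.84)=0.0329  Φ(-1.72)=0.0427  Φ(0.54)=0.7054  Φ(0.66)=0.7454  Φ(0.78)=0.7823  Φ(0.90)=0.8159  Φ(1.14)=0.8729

Lower: z₀ + z₁ = -0.300 + (-1.645) = -1.945; 1 − a(z₀+z₁) = 1 − (0.047)(-1.945) = 1.0914; argument = -0.300 + (-1.945)/1.0914 = -2.0821 → -2.08.
α₁ = Φ(-2.08) = 0.0188; rank = round(500 × 0.0188) = 9; θ*₍9₎ = 0.695.
Upper: z₀ + z₂ = 1.345; 1 − a(z₀+z₂) = 0.9368; argument = 1.1358 → 1.14; α₂ = 0.8729; rank = 436; θ*₍436₎ = 1.442.

(0.695, 1.442)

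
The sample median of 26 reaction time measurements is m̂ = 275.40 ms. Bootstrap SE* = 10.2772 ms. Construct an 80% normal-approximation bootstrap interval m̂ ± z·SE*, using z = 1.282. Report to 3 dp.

Margin = 1.282 × 10.2772 = 13.1754
Interval: 275.40 ± 13.1754

(262.225, 288.575)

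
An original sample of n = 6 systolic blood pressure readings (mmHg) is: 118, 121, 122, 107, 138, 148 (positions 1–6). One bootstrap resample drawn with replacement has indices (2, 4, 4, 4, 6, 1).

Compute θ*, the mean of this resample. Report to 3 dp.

Resample values: 121, 107, 107, 107, 148, 118.
Mean = (121 + 107 + 107 + 107 + 148 + 118) / 6 = 708.0 / 6 = 118.000

θ* = 118.000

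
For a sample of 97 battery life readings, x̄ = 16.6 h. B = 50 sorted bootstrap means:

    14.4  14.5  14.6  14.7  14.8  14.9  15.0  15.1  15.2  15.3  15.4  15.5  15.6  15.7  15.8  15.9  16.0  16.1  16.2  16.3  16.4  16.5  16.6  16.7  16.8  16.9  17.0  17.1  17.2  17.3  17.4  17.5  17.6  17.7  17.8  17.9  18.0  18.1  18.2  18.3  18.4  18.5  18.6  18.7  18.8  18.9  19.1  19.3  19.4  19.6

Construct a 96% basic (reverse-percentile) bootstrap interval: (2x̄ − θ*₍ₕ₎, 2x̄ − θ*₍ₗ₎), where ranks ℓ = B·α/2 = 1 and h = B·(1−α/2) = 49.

(13.8, 18.8)

Percentile endpoints at ranks 1 and 49: θ*₍1₎ = 14.4, θ*₍49₎ = 19.4.
Basic interval reflects these around x̄:
  lower = 2 × 16.6 − 19.4 = 13.8
  upper = 2 × 16.6 − 14.4 = 18.8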